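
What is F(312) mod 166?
112

Matrix identity: Q^n = [[F_(n+1), F_n], [F_n, F_(n-1)]] with Q = [[1,1],[1,0]].
n = 312 = 100111000₂. Square-and-multiply, entries mod 166:
Q^1 = [[1,1],[1,0]]
Q^2 = (Q^1)² = [[2,1],[1,1]]
Q^4 = (Q^2)² = [[5,3],[3,2]]
Q^9 = (Q^4)²·Q = [[55,34],[34,21]]
Q^19 = (Q^9)²·Q = [[125,31],[31,94]]
Q^39 = (Q^19)²·Q = [[135,152],[152,149]]
Q^78 = (Q^39)² = [[161,8],[8,153]]
Q^156 = (Q^78)² = [[89,22],[22,67]]
Q^312 = (Q^156)² = [[105,112],[112,159]]
F_312 mod 166 = Q^312[0][1] = 112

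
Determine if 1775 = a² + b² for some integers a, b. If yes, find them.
Not possible

Factorization: 1775 = 5^2 × 71
By Fermat: n is sum of two squares iff every prime p ≡ 3 (mod 4) appears to even power.
Prime(s) ≡ 3 (mod 4) with odd exponent: [(71, 1)]
Therefore 1775 cannot be expressed as a² + b².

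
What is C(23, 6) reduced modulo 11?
0

Using Lucas' theorem:
Write n=23 and k=6 in base 11:
n in base 11: [2, 1]
k in base 11: [0, 6]
C(23,6) mod 11 = ∏ C(n_i, k_i) mod 11
Digit binomials (mod 11): C(2,0) = 1; C(1,6) = 0 (k_i > n_i)
Product: 1 × 0 = 0 ≡ 0 (mod 11)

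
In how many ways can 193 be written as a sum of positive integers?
2168627105469

p(n) counts ways to write n as a sum of positive integers (order ignored).
Euler's pentagonal recurrence: p(k) = p(k-1) + p(k-2) - p(k-5) - p(k-7) + p(k-12) + p(k-15) - ... (offsets j(3j∓1)/2, signs ++--, p(0)=1, p(<0)=0).
DP table for k = 0..192: p(0)=1, p(1)=1, p(2)=2, p(3)=3, p(4)=5, p(5)=7, p(6)=11, p(7)=15, p(8)=22, p(9)=30, p(10)=42, p(11)=56, p(12)=77, p(13)=101, p(14)=135, p(15)=176, p(16)=231, p(17)=297, p(18)=385, p(19)=490, p(20)=627, p(21)=792, p(22)=1002, p(23)=1255, p(24)=1575, p(25)=1958, p(26)=2436, p(27)=3010, p(28)=3718, p(29)=4565, p(30)=5604, p(31)=6842, p(32)=8349, p(33)=10143, p(34)=12310, p(35)=14883, p(36)=17977, p(37)=21637, p(38)=26015, p(39)=31185, p(40)=37338, p(41)=44583, p(42)=53174, p(43)=63261, p(44)=75175, p(45)=89134, p(46)=105558, p(47)=124754, p(48)=147273, p(49)=173525, p(50)=204226, p(51)=239943, p(52)=281589, p(53)=329931, p(54)=386155, p(55)=451276, p(56)=526823, p(57)=614154, p(58)=715220, p(59)=831820, p(60)=966467, p(61)=1121505, p(62)=1300156, p(63)=1505499, p(64)=1741630, p(65)=2012558, p(66)=2323520, p(67)=2679689, p(68)=3087735, p(69)=3554345, p(70)=4087968, p(71)=4697205, p(72)=5392783, p(73)=6185689, p(74)=7089500, p(75)=8118264, p(76)=9289091, p(77)=10619863, p(78)=12132164, p(79)=13848650, p(80)=15796476, p(81)=18004327, p(82)=20506255, p(83)=23338469, p(84)=26543660, p(85)=30167357, p(86)=34262962, p(87)=38887673, p(88)=44108109, p(89)=49995925, p(90)=56634173, p(91)=64112359, p(92)=72533807, p(93)=82010177, p(94)=92669720, p(95)=104651419, p(96)=118114304, p(97)=133230930, p(98)=150198136, p(99)=169229875, p(100)=190569292, p(101)=214481126, p(102)=241265379, p(103)=271248950, p(104)=304801365, p(105)=342325709, p(106)=384276336, p(107)=431149389, p(108)=483502844, p(109)=541946240, p(110)=607163746, p(111)=679903203, p(112)=761002156, p(113)=851376628, p(114)=952050665, p(115)=1064144451, p(116)=1188908248, p(117)=1327710076, p(118)=1482074143, p(119)=1653668665, p(120)=1844349560, p(121)=2056148051, p(122)=2291320912, p(123)=2552338241, p(124)=2841940500, p(125)=3163127352, p(126)=3519222692, p(127)=3913864295, p(128)=4351078600, p(129)=4835271870, p(130)=5371315400, p(131)=5964539504, p(132)=6620830889, p(133)=7346629512, p(134)=8149040695, p(135)=9035836076, p(136)=10015581680, p(137)=11097645016, p(138)=12292341831, p(139)=13610949895, p(140)=15065878135, p(141)=16670689208, p(142)=18440293320, p(143)=20390982757, p(144)=22540654445, p(145)=24908858009, p(146)=27517052599, p(147)=30388671978, p(148)=33549419497, p(149)=37027355200, p(150)=40853235313, p(151)=45060624582, p(152)=49686288421, p(153)=54770336324, p(154)=60356673280, p(155)=66493182097, p(156)=73232243759, p(157)=80630964769, p(158)=88751778802, p(159)=97662728555, p(160)=107438159466, p(161)=118159068427, p(162)=129913904637, p(163)=142798995930, p(164)=156919475295, p(165)=172389800255, p(166)=189334822579, p(167)=207890420102, p(168)=228204732751, p(169)=250438925115, p(170)=274768617130, p(171)=301384802048, p(172)=330495499613, p(173)=362326859895, p(174)=397125074750, p(175)=435157697830, p(176)=476715857290, p(177)=522115831195, p(178)=571701605655, p(179)=625846753120, p(180)=684957390936, p(181)=749474411781, p(182)=819876908323, p(183)=896684817527, p(184)=980462880430, p(185)=1071823774337, p(186)=1171432692373, p(187)=1280011042268, p(188)=1398341745571, p(189)=1527273599625, p(190)=1667727404093, p(191)=1820701100652, p(192)=1987276856363.
Final step: p(193) = p(192) + p(191) - p(188) - p(186) + p(181) + p(178) - p(171) - p(167) + p(158) + p(153) - p(142) - p(136) + p(123) + p(116) - p(101) - p(93) + p(76) + p(67) - p(48) - p(38) + p(17) + p(6)
= 1987276856363 + 1820701100652 - 1398341745571 - 1171432692373 + 749474411781 + 571701605655 - 301384802048 - 207890420102 + 88751778802 + 54770336324 - 18440293320 - 10015581680 + 2552338241 + 1188908248 - 214481126 - 82010177 + 9289091 + 2679689 - 147273 - 26015 + 297 + 11
= 2168627105469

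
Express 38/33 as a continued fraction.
[1; 6, 1, 1, 2]

Euclidean algorithm steps:
38 = 1 × 33 + 5
33 = 6 × 5 + 3
5 = 1 × 3 + 2
3 = 1 × 2 + 1
2 = 2 × 1 + 0
Continued fraction: [1; 6, 1, 1, 2]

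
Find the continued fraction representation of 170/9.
[18; 1, 8]

Euclidean algorithm steps:
170 = 18 × 9 + 8
9 = 1 × 8 + 1
8 = 8 × 1 + 0
Continued fraction: [18; 1, 8]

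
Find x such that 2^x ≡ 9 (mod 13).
8

Baby-step giant-step with step n = ⌈√13⌉ = 4.
Baby steps 2^j mod 13 (j:value) for j=0..3: 0:1, 1:2, 2:4, 3:8.
Giant-step multiplier: 2^(-4) ≡ 2^(12-4) = 2^8 ≡ 9 (mod 13).
Giant steps γ_i = 9·9^i mod 13: γ_0=9, γ_1=3, γ_2=1 (in table at j=0).
x = i·n + j = 2·4 + 0 = 8.
Check: 2^8 ≡ 9 (mod 13).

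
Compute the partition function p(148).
33549419497

p(n) counts ways to write n as a sum of positive integers (order ignored).
Euler's pentagonal recurrence: p(k) = p(k-1) + p(k-2) - p(k-5) - p(k-7) + p(k-12) + p(k-15) - ... (offsets j(3j∓1)/2, signs ++--, p(0)=1, p(<0)=0).
DP table for k = 0..147: p(0)=1, p(1)=1, p(2)=2, p(3)=3, p(4)=5, p(5)=7, p(6)=11, p(7)=15, p(8)=22, p(9)=30, p(10)=42, p(11)=56, p(12)=77, p(13)=101, p(14)=135, p(15)=176, p(16)=231, p(17)=297, p(18)=385, p(19)=490, p(20)=627, p(21)=792, p(22)=1002, p(23)=1255, p(24)=1575, p(25)=1958, p(26)=2436, p(27)=3010, p(28)=3718, p(29)=4565, p(30)=5604, p(31)=6842, p(32)=8349, p(33)=10143, p(34)=12310, p(35)=14883, p(36)=17977, p(37)=21637, p(38)=26015, p(39)=31185, p(40)=37338, p(41)=44583, p(42)=53174, p(43)=63261, p(44)=75175, p(45)=89134, p(46)=105558, p(47)=124754, p(48)=147273, p(49)=173525, p(50)=204226, p(51)=239943, p(52)=281589, p(53)=329931, p(54)=386155, p(55)=451276, p(56)=526823, p(57)=614154, p(58)=715220, p(59)=831820, p(60)=966467, p(61)=1121505, p(62)=1300156, p(63)=1505499, p(64)=1741630, p(65)=2012558, p(66)=2323520, p(67)=2679689, p(68)=3087735, p(69)=3554345, p(70)=4087968, p(71)=4697205, p(72)=5392783, p(73)=6185689, p(74)=7089500, p(75)=8118264, p(76)=9289091, p(77)=10619863, p(78)=12132164, p(79)=13848650, p(80)=15796476, p(81)=18004327, p(82)=20506255, p(83)=23338469, p(84)=26543660, p(85)=30167357, p(86)=34262962, p(87)=38887673, p(88)=44108109, p(89)=49995925, p(90)=56634173, p(91)=64112359, p(92)=72533807, p(93)=82010177, p(94)=92669720, p(95)=104651419, p(96)=118114304, p(97)=133230930, p(98)=150198136, p(99)=169229875, p(100)=190569292, p(101)=214481126, p(102)=241265379, p(103)=271248950, p(104)=304801365, p(105)=342325709, p(106)=384276336, p(107)=431149389, p(108)=483502844, p(109)=541946240, p(110)=607163746, p(111)=679903203, p(112)=761002156, p(113)=851376628, p(114)=952050665, p(115)=1064144451, p(116)=1188908248, p(117)=1327710076, p(118)=1482074143, p(119)=1653668665, p(120)=1844349560, p(121)=2056148051, p(122)=2291320912, p(123)=2552338241, p(124)=2841940500, p(125)=3163127352, p(126)=3519222692, p(127)=3913864295, p(128)=4351078600, p(129)=4835271870, p(130)=5371315400, p(131)=5964539504, p(132)=6620830889, p(133)=7346629512, p(134)=8149040695, p(135)=9035836076, p(136)=10015581680, p(137)=11097645016, p(138)=12292341831, p(139)=13610949895, p(140)=15065878135, p(141)=16670689208, p(142)=18440293320, p(143)=20390982757, p(144)=22540654445, p(145)=24908858009, p(146)=27517052599, p(147)=30388671978.
Final step: p(148) = p(147) + p(146) - p(143) - p(141) + p(136) + p(133) - p(126) - p(122) + p(113) + p(108) - p(97) - p(91) + p(78) + p(71) - p(56) - p(48) + p(31) + p(22) - p(3)
= 30388671978 + 27517052599 - 20390982757 - 16670689208 + 10015581680 + 7346629512 - 3519222692 - 2291320912 + 851376628 + 483502844 - 133230930 - 64112359 + 12132164 + 4697205 - 526823 - 147273 + 6842 + 1002 - 3
= 33549419497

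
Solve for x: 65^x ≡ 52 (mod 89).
11

Baby-step giant-step with step n = ⌈√89⌉ = 10.
Baby steps 65^j mod 89 (j:value) for j=0..9: 0:1, 1:65, 2:42, 3:60, 4:73, 5:28, 6:40, 7:19, 8:78, 9:86.
Giant-step multiplier: 65^(-10) ≡ 65^(88-10) = 65^78 ≡ 68 (mod 89).
Giant steps γ_i = 52·68^i mod 89: γ_0=52, γ_1=65 (in table at j=1).
x = i·n + j = 1·10 + 1 = 11.
Check: 65^11 ≡ 52 (mod 89).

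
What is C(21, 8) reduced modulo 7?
0

Using Lucas' theorem:
Write n=21 and k=8 in base 7:
n in base 7: [3, 0]
k in base 7: [1, 1]
C(21,8) mod 7 = ∏ C(n_i, k_i) mod 7
Digit binomials (mod 7): C(3,1) = 3; C(0,1) = 0 (k_i > n_i)
Product: 3 × 0 = 0 ≡ 0 (mod 7)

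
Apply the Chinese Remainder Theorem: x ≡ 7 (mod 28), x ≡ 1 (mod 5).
91

Using Chinese Remainder Theorem:
M = 28 × 5 = 140
M1 = 5, M2 = 28
y1 = 5^(-1) mod 28 = 17
y2 = 28^(-1) mod 5 = 2
x = (7×5×17 + 1×28×2) mod 140 = 91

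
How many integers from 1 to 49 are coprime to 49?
42

49 = 7^2
φ(n) = n × ∏(1 - 1/p) for each prime p dividing n
φ(49) = 49 × (1 - 1/7) = 42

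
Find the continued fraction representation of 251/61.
[4; 8, 1, 2, 2]

Euclidean algorithm steps:
251 = 4 × 61 + 7
61 = 8 × 7 + 5
7 = 1 × 5 + 2
5 = 2 × 2 + 1
2 = 2 × 1 + 0
Continued fraction: [4; 8, 1, 2, 2]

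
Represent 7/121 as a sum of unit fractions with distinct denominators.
1/18 + 1/436 + 1/474804

Greedy algorithm:
7/121: ceiling(121/7) = 18, use 1/18
5/2178: ceiling(2178/5) = 436, use 1/436
1/474804: ceiling(474804/1) = 474804, use 1/474804
Result: 7/121 = 1/18 + 1/436 + 1/474804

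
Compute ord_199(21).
18

199 is prime, so ord(21) divides φ(199) = 198.
Divisors of 198: 1, 2, 3, 6, 9, 11, 18, 22, 33, 66, 99, 198.
Repeated squaring: 21^1 ≡ 21, 21^2 ≡ 43, 21^4 ≡ 58, 21^8 ≡ 180, 21^16 ≡ 162, 21^32 ≡ 175, 21^64 ≡ 178, 21^128 ≡ 43 (mod 199).
Test 21^d mod 199 for each divisor d in increasing order:
21^1 ≡ 21
21^2 ≡ 43
21^3 = 21^2·21^1 ≡ 107
21^6 = 21^4·21^2 ≡ 106
21^9 = 21^8·21^1 ≡ 198
21^11 = 21^8·21^2·21^1 ≡ 156
21^18 = 21^16·21^2 ≡ 1  ← first divisor giving 1
The order is 18.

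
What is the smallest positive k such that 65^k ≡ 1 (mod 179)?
89

179 is prime, so ord(65) divides φ(179) = 178.
Divisors of 178: 1, 2, 89, 178.
Repeated squaring: 65^1 ≡ 65, 65^2 ≡ 108, 65^4 ≡ 29, 65^8 ≡ 125, 65^16 ≡ 52, 65^32 ≡ 19, 65^64 ≡ 3, 65^128 ≡ 9 (mod 179).
Test 65^d mod 179 for each divisor d in increasing order:
65^1 ≡ 65
65^2 ≡ 108
65^89 = 65^64·65^16·65^8·65^1 ≡ 1  ← first divisor giving 1
The order is 89.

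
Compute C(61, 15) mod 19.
0

Using Lucas' theorem:
Write n=61 and k=15 in base 19:
n in base 19: [3, 4]
k in base 19: [0, 15]
C(61,15) mod 19 = ∏ C(n_i, k_i) mod 19
Digit binomials (mod 19): C(3,0) = 1; C(4,15) = 0 (k_i > n_i)
Product: 1 × 0 = 0 ≡ 0 (mod 19)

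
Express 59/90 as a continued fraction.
[0; 1, 1, 1, 9, 3]

Euclidean algorithm steps:
59 = 0 × 90 + 59
90 = 1 × 59 + 31
59 = 1 × 31 + 28
31 = 1 × 28 + 3
28 = 9 × 3 + 1
3 = 3 × 1 + 0
Continued fraction: [0; 1, 1, 1, 9, 3]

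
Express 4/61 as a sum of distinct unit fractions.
1/16 + 1/326 + 1/159088

Greedy algorithm:
4/61: ceiling(61/4) = 16, use 1/16
3/976: ceiling(976/3) = 326, use 1/326
1/159088: ceiling(159088/1) = 159088, use 1/159088
Result: 4/61 = 1/16 + 1/326 + 1/159088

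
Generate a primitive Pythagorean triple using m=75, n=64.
(1529, 9600, 9721)

Euclid's formula: a = m² - n², b = 2mn, c = m² + n²
m = 75, n = 64
a = 75² - 64² = 5625 - 4096 = 1529
b = 2 × 75 × 64 = 9600
c = 75² + 64² = 5625 + 4096 = 9721
Verification: 1529² + 9600² = 2337841 + 92160000 = 94497841 = 9721² ✓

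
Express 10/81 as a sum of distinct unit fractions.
1/9 + 1/81

Greedy algorithm:
10/81: ceiling(81/10) = 9, use 1/9
1/81: ceiling(81/1) = 81, use 1/81
Result: 10/81 = 1/9 + 1/81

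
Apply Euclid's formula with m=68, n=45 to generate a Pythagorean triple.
(2599, 6120, 6649)

Euclid's formula: a = m² - n², b = 2mn, c = m² + n²
m = 68, n = 45
a = 68² - 45² = 4624 - 2025 = 2599
b = 2 × 68 × 45 = 6120
c = 68² + 45² = 4624 + 2025 = 6649
Verification: 2599² + 6120² = 6754801 + 37454400 = 44209201 = 6649² ✓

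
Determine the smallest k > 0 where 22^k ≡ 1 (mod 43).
14

43 is prime, so ord(22) divides φ(43) = 42.
Divisors of 42: 1, 2, 3, 6, 7, 14, 21, 42.
Repeated squaring: 22^1 ≡ 22, 22^2 ≡ 11, 22^4 ≡ 35, 22^8 ≡ 21, 22^16 ≡ 11, 22^32 ≡ 35 (mod 43).
Test 22^d mod 43 for each divisor d in increasing order:
22^1 ≡ 22
22^2 ≡ 11
22^3 = 22^2·22^1 ≡ 27
22^6 = 22^4·22^2 ≡ 41
22^7 = 22^4·22^2·22^1 ≡ 42
22^14 = 22^8·22^4·22^2 ≡ 1  ← first divisor giving 1
The order is 14.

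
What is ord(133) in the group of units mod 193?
64

193 is prime, so ord(133) divides φ(193) = 192.
Divisors of 192: 1, 2, 3, 4, 6, 8, 12, 16, 24, 32, 48, 64, 96, 192.
Repeated squaring: 133^1 ≡ 133, 133^2 ≡ 126, 133^4 ≡ 50, 133^8 ≡ 184, 133^16 ≡ 81, 133^32 ≡ 192, 133^64 ≡ 1, 133^128 ≡ 1 (mod 193).
Test 133^d mod 193 for each divisor d in increasing order:
133^1 ≡ 133
133^2 ≡ 126
133^3 = 133^2·133^1 ≡ 160
133^4 ≡ 50
133^6 = 133^4·133^2 ≡ 124
133^8 ≡ 184
133^12 = 133^8·133^4 ≡ 129
133^16 ≡ 81
133^24 = 133^16·133^8 ≡ 43
133^32 ≡ 192
133^48 = 133^32·133^16 ≡ 112
133^64 ≡ 1  ← first divisor giving 1
The order is 64.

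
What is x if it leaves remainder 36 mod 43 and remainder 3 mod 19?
79

Using Chinese Remainder Theorem:
M = 43 × 19 = 817
M1 = 19, M2 = 43
y1 = 19^(-1) mod 43 = 34
y2 = 43^(-1) mod 19 = 4
x = (36×19×34 + 3×43×4) mod 817 = 79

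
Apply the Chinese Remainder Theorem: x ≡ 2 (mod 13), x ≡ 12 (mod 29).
41

Using Chinese Remainder Theorem:
M = 13 × 29 = 377
M1 = 29, M2 = 13
y1 = 29^(-1) mod 13 = 9
y2 = 13^(-1) mod 29 = 9
x = (2×29×9 + 12×13×9) mod 377 = 41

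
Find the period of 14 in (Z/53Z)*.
52

53 is prime, so ord(14) divides φ(53) = 52.
Divisors of 52: 1, 2, 4, 13, 26, 52.
Repeated squaring: 14^1 ≡ 14, 14^2 ≡ 37, 14^4 ≡ 44, 14^8 ≡ 28, 14^16 ≡ 42, 14^32 ≡ 15 (mod 53).
Test 14^d mod 53 for each divisor d in increasing order:
14^1 ≡ 14
14^2 ≡ 37
14^4 ≡ 44
14^13 = 14^8·14^4·14^1 ≡ 23
14^26 = 14^16·14^8·14^2 ≡ 52
14^52 = 14^32·14^16·14^4 ≡ 1  ← first divisor giving 1
The order is 52.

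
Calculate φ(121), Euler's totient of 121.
110

121 = 11^2
φ(n) = n × ∏(1 - 1/p) for each prime p dividing n
φ(121) = 121 × (1 - 1/11) = 110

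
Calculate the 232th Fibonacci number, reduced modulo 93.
72

Matrix identity: Q^n = [[F_(n+1), F_n], [F_n, F_(n-1)]] with Q = [[1,1],[1,0]].
n = 232 = 11101000₂. Square-and-multiply, entries mod 93:
Q^1 = [[1,1],[1,0]]
Q^3 = (Q^1)²·Q = [[3,2],[2,1]]
Q^7 = (Q^3)²·Q = [[21,13],[13,8]]
Q^14 = (Q^7)² = [[52,5],[5,47]]
Q^29 = (Q^14)²·Q = [[62,32],[32,30]]
Q^58 = (Q^29)² = [[32,61],[61,64]]
Q^116 = (Q^58)² = [[2,90],[90,5]]
Q^232 = (Q^116)² = [[13,72],[72,34]]
F_232 mod 93 = Q^232[0][1] = 72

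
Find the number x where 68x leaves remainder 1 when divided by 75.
32

gcd(68, 75) = 1, so the inverse exists.
Extended Euclidean algorithm on (75, 68):
75 = 1 × 68 + 7  ⟹  7 = (1)·75 + (-1)·68
68 = 9 × 7 + 5  ⟹  5 = (-9)·75 + (10)·68
7 = 1 × 5 + 2  ⟹  2 = (10)·75 + (-11)·68
5 = 2 × 2 + 1  ⟹  1 = (-29)·75 + (32)·68
So (32)·68 ≡ 1 (mod 75), i.e. 68^(-1) ≡ 32 (mod 75).
Check: 68 × 32 = 2176 ≡ 1 (mod 75)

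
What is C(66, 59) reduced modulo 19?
17

Using Lucas' theorem:
Write n=66 and k=59 in base 19:
n in base 19: [3, 9]
k in base 19: [3, 2]
C(66,59) mod 19 = ∏ C(n_i, k_i) mod 19
Digit binomials (mod 19): C(3,3) = 1; C(9,2) = 36 ≡ 17
Product: 1 × 17 = 17 ≡ 17 (mod 19)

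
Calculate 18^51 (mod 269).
198

Repeated squaring. Binary of 51 = 110011.
18^1 ≡ 18 (mod 269); 18^2 ≡ 55 (mod 269); 18^4 ≡ 66 (mod 269); 18^8 ≡ 52 (mod 269); 18^16 ≡ 14 (mod 269); 18^32 ≡ 196 (mod 269)
18^51 = 18^1 × 18^2 × 18^16 × 18^32 ≡ 198 (mod 269)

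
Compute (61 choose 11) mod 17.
0

Using Lucas' theorem:
Write n=61 and k=11 in base 17:
n in base 17: [3, 10]
k in base 17: [0, 11]
C(61,11) mod 17 = ∏ C(n_i, k_i) mod 17
Digit binomials (mod 17): C(3,0) = 1; C(10,11) = 0 (k_i > n_i)
Product: 1 × 0 = 0 ≡ 0 (mod 17)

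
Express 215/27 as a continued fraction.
[7; 1, 26]

Euclidean algorithm steps:
215 = 7 × 27 + 26
27 = 1 × 26 + 1
26 = 26 × 1 + 0
Continued fraction: [7; 1, 26]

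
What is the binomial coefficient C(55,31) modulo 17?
0

Using Lucas' theorem:
Write n=55 and k=31 in base 17:
n in base 17: [3, 4]
k in base 17: [1, 14]
C(55,31) mod 17 = ∏ C(n_i, k_i) mod 17
Digit binomials (mod 17): C(3,1) = 3; C(4,14) = 0 (k_i > n_i)
Product: 3 × 0 = 0 ≡ 0 (mod 17)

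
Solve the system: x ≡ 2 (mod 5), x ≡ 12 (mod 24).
12

Using Chinese Remainder Theorem:
M = 5 × 24 = 120
M1 = 24, M2 = 5
y1 = 24^(-1) mod 5 = 4
y2 = 5^(-1) mod 24 = 5
x = (2×24×4 + 12×5×5) mod 120 = 12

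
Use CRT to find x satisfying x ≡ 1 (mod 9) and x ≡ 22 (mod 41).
145

Using Chinese Remainder Theorem:
M = 9 × 41 = 369
M1 = 41, M2 = 9
y1 = 41^(-1) mod 9 = 2
y2 = 9^(-1) mod 41 = 32
x = (1×41×2 + 22×9×32) mod 369 = 145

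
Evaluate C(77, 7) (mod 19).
0

Using Lucas' theorem:
Write n=77 and k=7 in base 19:
n in base 19: [4, 1]
k in base 19: [0, 7]
C(77,7) mod 19 = ∏ C(n_i, k_i) mod 19
Digit binomials (mod 19): C(4,0) = 1; C(1,7) = 0 (k_i > n_i)
Product: 1 × 0 = 0 ≡ 0 (mod 19)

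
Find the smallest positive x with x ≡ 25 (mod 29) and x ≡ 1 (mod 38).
837

Using Chinese Remainder Theorem:
M = 29 × 38 = 1102
M1 = 38, M2 = 29
y1 = 38^(-1) mod 29 = 13
y2 = 29^(-1) mod 38 = 21
x = (25×38×13 + 1×29×21) mod 1102 = 837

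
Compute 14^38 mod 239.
96

Repeated squaring. Binary of 38 = 100110.
14^1 ≡ 14 (mod 239); 14^2 ≡ 196 (mod 239); 14^4 ≡ 176 (mod 239); 14^8 ≡ 145 (mod 239); 14^16 ≡ 232 (mod 239); 14^32 ≡ 49 (mod 239)
14^38 = 14^2 × 14^4 × 14^32 ≡ 96 (mod 239)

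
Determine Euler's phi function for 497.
420

497 = 7 × 71
φ(n) = n × ∏(1 - 1/p) for each prime p dividing n
φ(497) = 497 × (1 - 1/7) × (1 - 1/71) = 420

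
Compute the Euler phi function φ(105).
48

105 = 3 × 5 × 7
φ(n) = n × ∏(1 - 1/p) for each prime p dividing n
φ(105) = 105 × (1 - 1/3) × (1 - 1/5) × (1 - 1/7) = 48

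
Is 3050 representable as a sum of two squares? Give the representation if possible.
5² + 55² (a=5, b=55)

Factorization: 3050 = 2 × 5^2 × 61
By Fermat: n is sum of two squares iff every prime p ≡ 3 (mod 4) appears to even power.
All primes ≡ 3 (mod 4) appear to even power.
Search a = 0, 1, 2, … for 3050 - a² a perfect square: first hit at a = 5: 3050 - 25 = 3025 = 55².
3050 = 5² + 55² = 25 + 3025 ✓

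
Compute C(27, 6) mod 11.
0

Using Lucas' theorem:
Write n=27 and k=6 in base 11:
n in base 11: [2, 5]
k in base 11: [0, 6]
C(27,6) mod 11 = ∏ C(n_i, k_i) mod 11
Digit binomials (mod 11): C(2,0) = 1; C(5,6) = 0 (k_i > n_i)
Product: 1 × 0 = 0 ≡ 0 (mod 11)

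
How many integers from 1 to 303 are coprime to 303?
200

303 = 3 × 101
φ(n) = n × ∏(1 - 1/p) for each prime p dividing n
φ(303) = 303 × (1 - 1/3) × (1 - 1/101) = 200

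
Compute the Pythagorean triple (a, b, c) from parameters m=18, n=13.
(155, 468, 493)

Euclid's formula: a = m² - n², b = 2mn, c = m² + n²
m = 18, n = 13
a = 18² - 13² = 324 - 169 = 155
b = 2 × 18 × 13 = 468
c = 18² + 13² = 324 + 169 = 493
Verification: 155² + 468² = 24025 + 219024 = 243049 = 493² ✓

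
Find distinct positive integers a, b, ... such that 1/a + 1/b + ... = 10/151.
1/16 + 1/269 + 1/129981 + 1/84475171824

Greedy algorithm:
10/151: ceiling(151/10) = 16, use 1/16
9/2416: ceiling(2416/9) = 269, use 1/269
5/649904: ceiling(649904/5) = 129981, use 1/129981
1/84475171824: ceiling(84475171824/1) = 84475171824, use 1/84475171824
Result: 10/151 = 1/16 + 1/269 + 1/129981 + 1/84475171824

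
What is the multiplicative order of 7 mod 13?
12

13 is prime, so ord(7) divides φ(13) = 12.
Divisors of 12: 1, 2, 3, 4, 6, 12.
Repeated squaring: 7^1 ≡ 7, 7^2 ≡ 10, 7^4 ≡ 9, 7^8 ≡ 3 (mod 13).
Test 7^d mod 13 for each divisor d in increasing order:
7^1 ≡ 7
7^2 ≡ 10
7^3 = 7^2·7^1 ≡ 5
7^4 ≡ 9
7^6 = 7^4·7^2 ≡ 12
7^12 = 7^8·7^4 ≡ 1  ← first divisor giving 1
The order is 12.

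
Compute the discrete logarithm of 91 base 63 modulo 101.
25

Baby-step giant-step with step n = ⌈√101⌉ = 11.
Baby steps 63^j mod 101 (j:value) for j=0..10: 0:1, 1:63, 2:30, 3:72, 4:92, 5:39, 6:33, 7:59, 8:81, 9:53, 10:6.
Giant-step multiplier: 63^(-11) ≡ 63^(100-11) = 63^89 ≡ 66 (mod 101).
Giant steps γ_i = 91·66^i mod 101: γ_0=91, γ_1=47, γ_2=72 (in table at j=3).
x = i·n + j = 2·11 + 3 = 25.
Check: 63^25 ≡ 91 (mod 101).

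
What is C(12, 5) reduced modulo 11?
0

Using Lucas' theorem:
Write n=12 and k=5 in base 11:
n in base 11: [1, 1]
k in base 11: [0, 5]
C(12,5) mod 11 = ∏ C(n_i, k_i) mod 11
Digit binomials (mod 11): C(1,0) = 1; C(1,5) = 0 (k_i > n_i)
Product: 1 × 0 = 0 ≡ 0 (mod 11)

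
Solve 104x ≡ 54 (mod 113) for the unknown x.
x ≡ 107 (mod 113)

gcd(104, 113) = 1, which divides 54, so solutions exist.
Find 104^(-1) mod 113 by the extended Euclidean algorithm:
113 = 1 × 104 + 9  ⟹  9 = (1)·113 + (-1)·104
104 = 11 × 9 + 5  ⟹  5 = (-11)·113 + (12)·104
9 = 1 × 5 + 4  ⟹  4 = (12)·113 + (-13)·104
5 = 1 × 4 + 1  ⟹  1 = (-23)·113 + (25)·104
So (25)·104 ≡ 1 (mod 113), i.e. 104^(-1) ≡ 25 (mod 113).
x ≡ 25 × 54 = 1350 ≡ 107 (mod 113).
Check: 104 × 107 = 11128 ≡ 54 (mod 113).
Unique solution: x ≡ 107 (mod 113)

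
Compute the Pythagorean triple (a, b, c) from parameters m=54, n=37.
(1547, 3996, 4285)

Euclid's formula: a = m² - n², b = 2mn, c = m² + n²
m = 54, n = 37
a = 54² - 37² = 2916 - 1369 = 1547
b = 2 × 54 × 37 = 3996
c = 54² + 37² = 2916 + 1369 = 4285
Verification: 1547² + 3996² = 2393209 + 15968016 = 18361225 = 4285² ✓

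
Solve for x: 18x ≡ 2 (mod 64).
x ≡ 25 (mod 32)

gcd(18, 64) = 2, which divides 2, so solutions exist.
Divide through by 2: 9x ≡ 1 (mod 32).
Find 9^(-1) mod 32 by the extended Euclidean algorithm:
32 = 3 × 9 + 5  ⟹  5 = (1)·32 + (-3)·9
9 = 1 × 5 + 4  ⟹  4 = (-1)·32 + (4)·9
5 = 1 × 4 + 1  ⟹  1 = (2)·32 + (-7)·9
So (-7)·9 ≡ 1 (mod 32), i.e. 9^(-1) ≡ -7 ≡ 25 (mod 32).
x ≡ 25 × 1 = 25 ≡ 25 (mod 32).
Check: 18 × 25 = 450 ≡ 2 (mod 64).
x ≡ 25 (mod 32), giving 2 solutions mod 64.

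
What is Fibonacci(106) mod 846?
55

Matrix identity: Q^n = [[F_(n+1), F_n], [F_n, F_(n-1)]] with Q = [[1,1],[1,0]].
n = 106 = 1101010₂. Square-and-multiply, entries mod 846:
Q^1 = [[1,1],[1,0]]
Q^3 = (Q^1)²·Q = [[3,2],[2,1]]
Q^6 = (Q^3)² = [[13,8],[8,5]]
Q^13 = (Q^6)²·Q = [[377,233],[233,144]]
Q^26 = (Q^13)² = [[146,415],[415,577]]
Q^53 = (Q^26)²·Q = [[368,653],[653,561]]
Q^106 = (Q^53)² = [[89,55],[55,34]]
F_106 mod 846 = Q^106[0][1] = 55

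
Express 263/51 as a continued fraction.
[5; 6, 2, 1, 2]

Euclidean algorithm steps:
263 = 5 × 51 + 8
51 = 6 × 8 + 3
8 = 2 × 3 + 2
3 = 1 × 2 + 1
2 = 2 × 1 + 0
Continued fraction: [5; 6, 2, 1, 2]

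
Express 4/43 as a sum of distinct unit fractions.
1/11 + 1/473

Greedy algorithm:
4/43: ceiling(43/4) = 11, use 1/11
1/473: ceiling(473/1) = 473, use 1/473
Result: 4/43 = 1/11 + 1/473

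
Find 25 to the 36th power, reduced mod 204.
169

Repeated squaring. Binary of 36 = 100100.
25^1 ≡ 25 (mod 204); 25^2 ≡ 13 (mod 204); 25^4 ≡ 169 (mod 204); 25^8 ≡ 1 (mod 204); 25^16 ≡ 1 (mod 204); 25^32 ≡ 1 (mod 204)
25^36 = 25^4 × 25^32 ≡ 169 (mod 204)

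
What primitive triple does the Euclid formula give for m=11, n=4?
(105, 88, 137)

Euclid's formula: a = m² - n², b = 2mn, c = m² + n²
m = 11, n = 4
a = 11² - 4² = 121 - 16 = 105
b = 2 × 11 × 4 = 88
c = 11² + 4² = 121 + 16 = 137
Verification: 105² + 88² = 11025 + 7744 = 18769 = 137² ✓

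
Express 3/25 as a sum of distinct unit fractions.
1/9 + 1/113 + 1/25425

Greedy algorithm:
3/25: ceiling(25/3) = 9, use 1/9
2/225: ceiling(225/2) = 113, use 1/113
1/25425: ceiling(25425/1) = 25425, use 1/25425
Result: 3/25 = 1/9 + 1/113 + 1/25425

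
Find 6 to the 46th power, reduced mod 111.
36

Repeated squaring. Binary of 46 = 101110.
6^1 ≡ 6 (mod 111); 6^2 ≡ 36 (mod 111); 6^4 ≡ 75 (mod 111); 6^8 ≡ 75 (mod 111); 6^16 ≡ 75 (mod 111); 6^32 ≡ 75 (mod 111)
6^46 = 6^2 × 6^4 × 6^8 × 6^32 ≡ 36 (mod 111)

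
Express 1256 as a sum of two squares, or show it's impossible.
10² + 34² (a=10, b=34)

Factorization: 1256 = 2^3 × 157
By Fermat: n is sum of two squares iff every prime p ≡ 3 (mod 4) appears to even power.
All primes ≡ 3 (mod 4) appear to even power.
Search a = 0, 1, 2, … for 1256 - a² a perfect square: first hit at a = 10: 1256 - 100 = 1156 = 34².
1256 = 10² + 34² = 100 + 1156 ✓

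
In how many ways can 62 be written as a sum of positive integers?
1300156

p(n) counts ways to write n as a sum of positive integers (order ignored).
Euler's pentagonal recurrence: p(k) = p(k-1) + p(k-2) - p(k-5) - p(k-7) + p(k-12) + p(k-15) - ... (offsets j(3j∓1)/2, signs ++--, p(0)=1, p(<0)=0).
DP table for k = 0..61: p(0)=1, p(1)=1, p(2)=2, p(3)=3, p(4)=5, p(5)=7, p(6)=11, p(7)=15, p(8)=22, p(9)=30, p(10)=42, p(11)=56, p(12)=77, p(13)=101, p(14)=135, p(15)=176, p(16)=231, p(17)=297, p(18)=385, p(19)=490, p(20)=627, p(21)=792, p(22)=1002, p(23)=1255, p(24)=1575, p(25)=1958, p(26)=2436, p(27)=3010, p(28)=3718, p(29)=4565, p(30)=5604, p(31)=6842, p(32)=8349, p(33)=10143, p(34)=12310, p(35)=14883, p(36)=17977, p(37)=21637, p(38)=26015, p(39)=31185, p(40)=37338, p(41)=44583, p(42)=53174, p(43)=63261, p(44)=75175, p(45)=89134, p(46)=105558, p(47)=124754, p(48)=147273, p(49)=173525, p(50)=204226, p(51)=239943, p(52)=281589, p(53)=329931, p(54)=386155, p(55)=451276, p(56)=526823, p(57)=614154, p(58)=715220, p(59)=831820, p(60)=966467, p(61)=1121505.
Final step: p(62) = p(61) + p(60) - p(57) - p(55) + p(50) + p(47) - p(40) - p(36) + p(27) + p(22) - p(11) - p(5)
= 1121505 + 966467 - 614154 - 451276 + 204226 + 124754 - 37338 - 17977 + 3010 + 1002 - 56 - 7
= 1300156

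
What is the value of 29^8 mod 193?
43

Repeated squaring. Binary of 8 = 1000.
29^1 ≡ 29 (mod 193); 29^2 ≡ 69 (mod 193); 29^4 ≡ 129 (mod 193); 29^8 ≡ 43 (mod 193)
29^8 = 29^8 ≡ 43 (mod 193)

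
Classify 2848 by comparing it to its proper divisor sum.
deficient

Proper divisors of 2848: sum = 1 + 2 + 4 + 8 + 16 + 32 + 89 + 178 + 356 + 712 + 1424 = 2822
Since 2822 < 2848, 2848 is deficient.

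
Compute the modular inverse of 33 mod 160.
97

gcd(33, 160) = 1, so the inverse exists.
Extended Euclidean algorithm on (160, 33):
160 = 4 × 33 + 28  ⟹  28 = (1)·160 + (-4)·33
33 = 1 × 28 + 5  ⟹  5 = (-1)·160 + (5)·33
28 = 5 × 5 + 3  ⟹  3 = (6)·160 + (-29)·33
5 = 1 × 3 + 2  ⟹  2 = (-7)·160 + (34)·33
3 = 1 × 2 + 1  ⟹  1 = (13)·160 + (-63)·33
So (-63)·33 ≡ 1 (mod 160), i.e. 33^(-1) ≡ -63 ≡ 97 (mod 160).
Check: 33 × 97 = 3201 ≡ 1 (mod 160)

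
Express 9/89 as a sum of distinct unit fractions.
1/10 + 1/890

Greedy algorithm:
9/89: ceiling(89/9) = 10, use 1/10
1/890: ceiling(890/1) = 890, use 1/890
Result: 9/89 = 1/10 + 1/890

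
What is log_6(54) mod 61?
37

Baby-step giant-step with step n = ⌈√61⌉ = 8.
Baby steps 6^j mod 61 (j:value) for j=0..7: 0:1, 1:6, 2:36, 3:33, 4:15, 5:29, 6:52, 7:7.
Giant-step multiplier: 6^(-8) ≡ 6^(60-8) = 6^52 ≡ 16 (mod 61).
Giant steps γ_i = 54·16^i mod 61: γ_0=54, γ_1=10, γ_2=38, γ_3=59, γ_4=29 (in table at j=5).
x = i·n + j = 4·8 + 5 = 37.
Check: 6^37 ≡ 54 (mod 61).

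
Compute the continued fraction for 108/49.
[2; 4, 1, 9]

Euclidean algorithm steps:
108 = 2 × 49 + 10
49 = 4 × 10 + 9
10 = 1 × 9 + 1
9 = 9 × 1 + 0
Continued fraction: [2; 4, 1, 9]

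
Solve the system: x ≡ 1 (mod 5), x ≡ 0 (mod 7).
21

Using Chinese Remainder Theorem:
M = 5 × 7 = 35
M1 = 7, M2 = 5
y1 = 7^(-1) mod 5 = 3
y2 = 5^(-1) mod 7 = 3
x = (1×7×3 + 0×5×3) mod 35 = 21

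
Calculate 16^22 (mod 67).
37

Repeated squaring. Binary of 22 = 10110.
16^1 ≡ 16 (mod 67); 16^2 ≡ 55 (mod 67); 16^4 ≡ 10 (mod 67); 16^8 ≡ 33 (mod 67); 16^16 ≡ 17 (mod 67)
16^22 = 16^2 × 16^4 × 16^16 ≡ 37 (mod 67)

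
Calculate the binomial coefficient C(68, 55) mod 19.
0

Using Lucas' theorem:
Write n=68 and k=55 in base 19:
n in base 19: [3, 11]
k in base 19: [2, 17]
C(68,55) mod 19 = ∏ C(n_i, k_i) mod 19
Digit binomials (mod 19): C(3,2) = 3; C(11,17) = 0 (k_i > n_i)
Product: 3 × 0 = 0 ≡ 0 (mod 19)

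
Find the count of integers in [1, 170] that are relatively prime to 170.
64

170 = 2 × 5 × 17
φ(n) = n × ∏(1 - 1/p) for each prime p dividing n
φ(170) = 170 × (1 - 1/2) × (1 - 1/5) × (1 - 1/17) = 64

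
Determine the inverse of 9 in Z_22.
5

gcd(9, 22) = 1, so the inverse exists.
Extended Euclidean algorithm on (22, 9):
22 = 2 × 9 + 4  ⟹  4 = (1)·22 + (-2)·9
9 = 2 × 4 + 1  ⟹  1 = (-2)·22 + (5)·9
So (5)·9 ≡ 1 (mod 22), i.e. 9^(-1) ≡ 5 (mod 22).
Check: 9 × 5 = 45 ≡ 1 (mod 22)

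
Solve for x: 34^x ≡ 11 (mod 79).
62

Baby-step giant-step with step n = ⌈√79⌉ = 9.
Baby steps 34^j mod 79 (j:value) for j=0..8: 0:1, 1:34, 2:50, 3:41, 4:51, 5:75, 6:22, 7:37, 8:73.
Giant-step multiplier: 34^(-9) ≡ 34^(78-9) = 34^69 ≡ 12 (mod 79).
Giant steps γ_i = 11·12^i mod 79: γ_0=11, γ_1=53, γ_2=4, γ_3=48, γ_4=23, γ_5=39, γ_6=73 (in table at j=8).
x = i·n + j = 6·9 + 8 = 62.
Check: 34^62 ≡ 11 (mod 79).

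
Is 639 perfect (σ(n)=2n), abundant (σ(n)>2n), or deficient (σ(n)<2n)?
deficient

Proper divisors of 639: sum = 1 + 3 + 9 + 71 + 213 = 297
Since 297 < 639, 639 is deficient.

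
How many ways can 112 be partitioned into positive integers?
761002156

p(n) counts ways to write n as a sum of positive integers (order ignored).
Euler's pentagonal recurrence: p(k) = p(k-1) + p(k-2) - p(k-5) - p(k-7) + p(k-12) + p(k-15) - ... (offsets j(3j∓1)/2, signs ++--, p(0)=1, p(<0)=0).
DP table for k = 0..111: p(0)=1, p(1)=1, p(2)=2, p(3)=3, p(4)=5, p(5)=7, p(6)=11, p(7)=15, p(8)=22, p(9)=30, p(10)=42, p(11)=56, p(12)=77, p(13)=101, p(14)=135, p(15)=176, p(16)=231, p(17)=297, p(18)=385, p(19)=490, p(20)=627, p(21)=792, p(22)=1002, p(23)=1255, p(24)=1575, p(25)=1958, p(26)=2436, p(27)=3010, p(28)=3718, p(29)=4565, p(30)=5604, p(31)=6842, p(32)=8349, p(33)=10143, p(34)=12310, p(35)=14883, p(36)=17977, p(37)=21637, p(38)=26015, p(39)=31185, p(40)=37338, p(41)=44583, p(42)=53174, p(43)=63261, p(44)=75175, p(45)=89134, p(46)=105558, p(47)=124754, p(48)=147273, p(49)=173525, p(50)=204226, p(51)=239943, p(52)=281589, p(53)=329931, p(54)=386155, p(55)=451276, p(56)=526823, p(57)=614154, p(58)=715220, p(59)=831820, p(60)=966467, p(61)=1121505, p(62)=1300156, p(63)=1505499, p(64)=1741630, p(65)=2012558, p(66)=2323520, p(67)=2679689, p(68)=3087735, p(69)=3554345, p(70)=4087968, p(71)=4697205, p(72)=5392783, p(73)=6185689, p(74)=7089500, p(75)=8118264, p(76)=9289091, p(77)=10619863, p(78)=12132164, p(79)=13848650, p(80)=15796476, p(81)=18004327, p(82)=20506255, p(83)=23338469, p(84)=26543660, p(85)=30167357, p(86)=34262962, p(87)=38887673, p(88)=44108109, p(89)=49995925, p(90)=56634173, p(91)=64112359, p(92)=72533807, p(93)=82010177, p(94)=92669720, p(95)=104651419, p(96)=118114304, p(97)=133230930, p(98)=150198136, p(99)=169229875, p(100)=190569292, p(101)=214481126, p(102)=241265379, p(103)=271248950, p(104)=304801365, p(105)=342325709, p(106)=384276336, p(107)=431149389, p(108)=483502844, p(109)=541946240, p(110)=607163746, p(111)=679903203.
Final step: p(112) = p(111) + p(110) - p(107) - p(105) + p(100) + p(97) - p(90) - p(86) + p(77) + p(72) - p(61) - p(55) + p(42) + p(35) - p(20) - p(12)
= 679903203 + 607163746 - 431149389 - 342325709 + 190569292 + 133230930 - 56634173 - 34262962 + 10619863 + 5392783 - 1121505 - 451276 + 53174 + 14883 - 627 - 77
= 761002156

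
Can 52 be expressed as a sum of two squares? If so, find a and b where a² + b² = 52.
4² + 6² (a=4, b=6)

Factorization: 52 = 2^2 × 13
By Fermat: n is sum of two squares iff every prime p ≡ 3 (mod 4) appears to even power.
All primes ≡ 3 (mod 4) appear to even power.
Search a = 0, 1, 2, … for 52 - a² a perfect square: first hit at a = 4: 52 - 16 = 36 = 6².
52 = 4² + 6² = 16 + 36 ✓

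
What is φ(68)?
32

68 = 2^2 × 17
φ(n) = n × ∏(1 - 1/p) for each prime p dividing n
φ(68) = 68 × (1 - 1/2) × (1 - 1/17) = 32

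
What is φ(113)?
112

113 = 113
φ(n) = n × ∏(1 - 1/p) for each prime p dividing n
φ(113) = 113 × (1 - 1/113) = 112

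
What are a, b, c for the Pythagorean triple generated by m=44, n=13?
(1767, 1144, 2105)

Euclid's formula: a = m² - n², b = 2mn, c = m² + n²
m = 44, n = 13
a = 44² - 13² = 1936 - 169 = 1767
b = 2 × 44 × 13 = 1144
c = 44² + 13² = 1936 + 169 = 2105
Verification: 1767² + 1144² = 3122289 + 1308736 = 4431025 = 2105² ✓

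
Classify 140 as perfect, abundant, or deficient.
abundant

Proper divisors of 140: sum = 1 + 2 + 4 + 5 + 7 + 10 + 14 + 20 + 28 + 35 + 70 = 196
Since 196 > 140, 140 is abundant.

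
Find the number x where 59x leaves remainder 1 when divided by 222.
143

gcd(59, 222) = 1, so the inverse exists.
Extended Euclidean algorithm on (222, 59):
222 = 3 × 59 + 45  ⟹  45 = (1)·222 + (-3)·59
59 = 1 × 45 + 14  ⟹  14 = (-1)·222 + (4)·59
45 = 3 × 14 + 3  ⟹  3 = (4)·222 + (-15)·59
14 = 4 × 3 + 2  ⟹  2 = (-17)·222 + (64)·59
3 = 1 × 2 + 1  ⟹  1 = (21)·222 + (-79)·59
So (-79)·59 ≡ 1 (mod 222), i.e. 59^(-1) ≡ -79 ≡ 143 (mod 222).
Check: 59 × 143 = 8437 ≡ 1 (mod 222)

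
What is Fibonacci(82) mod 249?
1

Matrix identity: Q^n = [[F_(n+1), F_n], [F_n, F_(n-1)]] with Q = [[1,1],[1,0]].
n = 82 = 1010010₂. Square-and-multiply, entries mod 249:
Q^1 = [[1,1],[1,0]]
Q^2 = (Q^1)² = [[2,1],[1,1]]
Q^5 = (Q^2)²·Q = [[8,5],[5,3]]
Q^10 = (Q^5)² = [[89,55],[55,34]]
Q^20 = (Q^10)² = [[239,42],[42,197]]
Q^41 = (Q^20)²·Q = [[7,121],[121,135]]
Q^82 = (Q^41)² = [[248,1],[1,247]]
F_82 mod 249 = Q^82[0][1] = 1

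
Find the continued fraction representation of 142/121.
[1; 5, 1, 3, 5]

Euclidean algorithm steps:
142 = 1 × 121 + 21
121 = 5 × 21 + 16
21 = 1 × 16 + 5
16 = 3 × 5 + 1
5 = 5 × 1 + 0
Continued fraction: [1; 5, 1, 3, 5]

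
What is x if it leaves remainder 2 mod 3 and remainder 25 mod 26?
77

Using Chinese Remainder Theorem:
M = 3 × 26 = 78
M1 = 26, M2 = 3
y1 = 26^(-1) mod 3 = 2
y2 = 3^(-1) mod 26 = 9
x = (2×26×2 + 25×3×9) mod 78 = 77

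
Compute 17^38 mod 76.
61

Repeated squaring. Binary of 38 = 100110.
17^1 ≡ 17 (mod 76); 17^2 ≡ 61 (mod 76); 17^4 ≡ 73 (mod 76); 17^8 ≡ 9 (mod 76); 17^16 ≡ 5 (mod 76); 17^32 ≡ 25 (mod 76)
17^38 = 17^2 × 17^4 × 17^32 ≡ 61 (mod 76)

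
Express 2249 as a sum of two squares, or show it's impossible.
20² + 43² (a=20, b=43)

Factorization: 2249 = 13 × 173
By Fermat: n is sum of two squares iff every prime p ≡ 3 (mod 4) appears to even power.
All primes ≡ 3 (mod 4) appear to even power.
Search a = 0, 1, 2, … for 2249 - a² a perfect square: first hit at a = 20: 2249 - 400 = 1849 = 43².
2249 = 20² + 43² = 400 + 1849 ✓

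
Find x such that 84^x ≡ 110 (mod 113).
73

Baby-step giant-step with step n = ⌈√113⌉ = 11.
Baby steps 84^j mod 113 (j:value) for j=0..10: 0:1, 1:84, 2:50, 3:19, 4:14, 5:46, 6:22, 7:40, 8:83, 9:79, 10:82.
Giant-step multiplier: 84^(-11) ≡ 84^(112-11) = 84^101 ≡ 45 (mod 113).
Giant steps γ_i = 110·45^i mod 113: γ_0=110, γ_1=91, γ_2=27, γ_3=85, γ_4=96, γ_5=26, γ_6=40 (in table at j=7).
x = i·n + j = 6·11 + 7 = 73.
Check: 84^73 ≡ 110 (mod 113).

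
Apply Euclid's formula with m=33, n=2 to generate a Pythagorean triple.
(1085, 132, 1093)

Euclid's formula: a = m² - n², b = 2mn, c = m² + n²
m = 33, n = 2
a = 33² - 2² = 1089 - 4 = 1085
b = 2 × 33 × 2 = 132
c = 33² + 2² = 1089 + 4 = 1093
Verification: 1085² + 132² = 1177225 + 17424 = 1194649 = 1093² ✓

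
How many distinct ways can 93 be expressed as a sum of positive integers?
82010177

p(n) counts ways to write n as a sum of positive integers (order ignored).
Euler's pentagonal recurrence: p(k) = p(k-1) + p(k-2) - p(k-5) - p(k-7) + p(k-12) + p(k-15) - ... (offsets j(3j∓1)/2, signs ++--, p(0)=1, p(<0)=0).
DP table for k = 0..92: p(0)=1, p(1)=1, p(2)=2, p(3)=3, p(4)=5, p(5)=7, p(6)=11, p(7)=15, p(8)=22, p(9)=30, p(10)=42, p(11)=56, p(12)=77, p(13)=101, p(14)=135, p(15)=176, p(16)=231, p(17)=297, p(18)=385, p(19)=490, p(20)=627, p(21)=792, p(22)=1002, p(23)=1255, p(24)=1575, p(25)=1958, p(26)=2436, p(27)=3010, p(28)=3718, p(29)=4565, p(30)=5604, p(31)=6842, p(32)=8349, p(33)=10143, p(34)=12310, p(35)=14883, p(36)=17977, p(37)=21637, p(38)=26015, p(39)=31185, p(40)=37338, p(41)=44583, p(42)=53174, p(43)=63261, p(44)=75175, p(45)=89134, p(46)=105558, p(47)=124754, p(48)=147273, p(49)=173525, p(50)=204226, p(51)=239943, p(52)=281589, p(53)=329931, p(54)=386155, p(55)=451276, p(56)=526823, p(57)=614154, p(58)=715220, p(59)=831820, p(60)=966467, p(61)=1121505, p(62)=1300156, p(63)=1505499, p(64)=1741630, p(65)=2012558, p(66)=2323520, p(67)=2679689, p(68)=3087735, p(69)=3554345, p(70)=4087968, p(71)=4697205, p(72)=5392783, p(73)=6185689, p(74)=7089500, p(75)=8118264, p(76)=9289091, p(77)=10619863, p(78)=12132164, p(79)=13848650, p(80)=15796476, p(81)=18004327, p(82)=20506255, p(83)=23338469, p(84)=26543660, p(85)=30167357, p(86)=34262962, p(87)=38887673, p(88)=44108109, p(89)=49995925, p(90)=56634173, p(91)=64112359, p(92)=72533807.
Final step: p(93) = p(92) + p(91) - p(88) - p(86) + p(81) + p(78) - p(71) - p(67) + p(58) + p(53) - p(42) - p(36) + p(23) + p(16) - p(1)
= 72533807 + 64112359 - 44108109 - 34262962 + 18004327 + 12132164 - 4697205 - 2679689 + 715220 + 329931 - 53174 - 17977 + 1255 + 231 - 1
= 82010177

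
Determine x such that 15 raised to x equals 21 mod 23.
15

Baby-step giant-step with step n = ⌈√23⌉ = 5.
Baby steps 15^j mod 23 (j:value) for j=0..4: 0:1, 1:15, 2:18, 3:17, 4:2.
Giant-step multiplier: 15^(-5) ≡ 15^(22-5) = 15^17 ≡ 10 (mod 23).
Giant steps γ_i = 21·10^i mod 23: γ_0=21, γ_1=3, γ_2=7, γ_3=1 (in table at j=0).
x = i·n + j = 3·5 + 0 = 15.
Check: 15^15 ≡ 21 (mod 23).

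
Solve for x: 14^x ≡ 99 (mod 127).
28

Baby-step giant-step with step n = ⌈√127⌉ = 12.
Baby steps 14^j mod 127 (j:value) for j=0..11: 0:1, 1:14, 2:69, 3:77, 4:62, 5:106, 6:87, 7:75, 8:34, 9:95, 10:60, 11:78.
Giant-step multiplier: 14^(-12) ≡ 14^(126-12) = 14^114 ≡ 122 (mod 127).
Giant steps γ_i = 99·122^i mod 127: γ_0=99, γ_1=13, γ_2=62 (in table at j=4).
x = i·n + j = 2·12 + 4 = 28.
Check: 14^28 ≡ 99 (mod 127).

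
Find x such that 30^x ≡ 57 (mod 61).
28

Baby-step giant-step with step n = ⌈√61⌉ = 8.
Baby steps 30^j mod 61 (j:value) for j=0..7: 0:1, 1:30, 2:46, 3:38, 4:42, 5:40, 6:41, 7:10.
Giant-step multiplier: 30^(-8) ≡ 30^(60-8) = 30^52 ≡ 12 (mod 61).
Giant steps γ_i = 57·12^i mod 61: γ_0=57, γ_1=13, γ_2=34, γ_3=42 (in table at j=4).
x = i·n + j = 3·8 + 4 = 28.
Check: 30^28 ≡ 57 (mod 61).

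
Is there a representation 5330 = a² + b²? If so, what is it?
1² + 73² (a=1, b=73)

Factorization: 5330 = 2 × 5 × 13 × 41
By Fermat: n is sum of two squares iff every prime p ≡ 3 (mod 4) appears to even power.
All primes ≡ 3 (mod 4) appear to even power.
Search a = 0, 1, 2, … for 5330 - a² a perfect square: first hit at a = 1: 5330 - 1 = 5329 = 73².
5330 = 1² + 73² = 1 + 5329 ✓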